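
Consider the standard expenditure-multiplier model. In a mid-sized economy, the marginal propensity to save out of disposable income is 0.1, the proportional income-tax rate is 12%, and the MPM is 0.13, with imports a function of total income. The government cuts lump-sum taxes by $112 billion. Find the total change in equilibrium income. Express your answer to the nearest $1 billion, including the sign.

+$298 billion

MPC = 1 − MPS = 1 − 0.1 = 0.9.
A lump-sum tax change of −$112 billion shifts disposable income by +$112 billion; first-round consumption changes by −c × ΔT = −0.9 × (−$112 billion) = +$100.8 billion.
Expenditure multiplier = 1/(1 − c(1−t) + m) = 1/(1 − 0.9×0.88 + 0.13) = 1/0.338 ≈ 2.959.
The tax multiplier is −c × k ≈ −2.663, so ΔY = k × (−c·ΔT) = (+$100.8 billion) / 0.338 ≈ +$298 billion.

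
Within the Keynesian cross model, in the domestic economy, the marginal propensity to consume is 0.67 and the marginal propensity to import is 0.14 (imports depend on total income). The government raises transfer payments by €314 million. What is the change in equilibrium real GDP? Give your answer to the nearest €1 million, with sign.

+€448 million

The transfer change shifts disposable income by +€314 million, so first-round consumption changes by c·ΔTR = 0.67 × (+€314 million) = +€210.38 million.
Expenditure multiplier = 1/(1 − c + m) = 1/(1 − 0.67 + 0.14) = 1/0.47 ≈ 2.128.
The transfer multiplier is c × k ≈ 1.426, so ΔY = k × (c·ΔTR) = (+€210.38 million) / 0.47 ≈ +€448 million.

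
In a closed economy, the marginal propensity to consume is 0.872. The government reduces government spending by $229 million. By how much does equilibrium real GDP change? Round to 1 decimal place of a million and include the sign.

Spending multiplier = 1/(1 − MPC) = 1/(1 − 0.872) = 1/0.128 ≈ 7.813.
ΔY = k × ΔG = (−$229 million) / 0.128 ≈ −$1,789.1 million.

−$1,789.1 million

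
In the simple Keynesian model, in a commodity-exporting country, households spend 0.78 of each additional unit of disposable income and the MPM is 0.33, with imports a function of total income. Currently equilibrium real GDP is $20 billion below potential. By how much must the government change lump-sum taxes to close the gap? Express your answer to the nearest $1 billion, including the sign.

−$14 billion

Spending multiplier = 1/(1 − c + m) = 1/(1 − 0.78 + 0.33) = 1/0.55 ≈ 1.818.
Tax multiplier = −c·k = −0.78/0.55 ≈ −1.418. Need ΔY = +$20 billion, so ΔT = ΔY/(−c·k) = −(+$20 billion) × 0.55 / 0.78 ≈ −$14 billion.
The government should cut lump-sum taxes by $14 billion.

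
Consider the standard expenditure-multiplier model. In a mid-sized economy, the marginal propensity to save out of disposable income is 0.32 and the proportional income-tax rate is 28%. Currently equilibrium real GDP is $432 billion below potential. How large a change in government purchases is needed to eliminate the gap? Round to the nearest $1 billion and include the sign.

MPC = 1 − MPS = 1 − 0.32 = 0.68.
Spending multiplier = 1/(1 − c(1−t)) = 1/(1 − 0.68×0.72) = 1/0.5104 ≈ 1.959.
Need ΔY = +$432 billion, so ΔG = ΔY/k = (+$432 billion) × 0.5104 ≈ +$220 billion.
The government should increase government purchases by $220 billion.

+$220 billion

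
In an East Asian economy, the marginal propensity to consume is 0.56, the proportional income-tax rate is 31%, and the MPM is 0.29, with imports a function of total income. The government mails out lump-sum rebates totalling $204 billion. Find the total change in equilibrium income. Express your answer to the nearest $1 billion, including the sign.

+$126 billion

A lump-sum tax change of −$204 billion shifts disposable income by +$204 billion; first-round consumption changes by −c × ΔT = −0.56 × (−$204 billion) = +$114.24 billion.
Expenditure multiplier = 1/(1 − c(1−t) + m) = 1/(1 − 0.56×0.69 + 0.29) = 1/0.9036 ≈ 1.107.
The tax multiplier is −c × k ≈ −0.62, so ΔY = k × (−c·ΔT) = (+$114.24 billion) / 0.9036 ≈ +$126 billion.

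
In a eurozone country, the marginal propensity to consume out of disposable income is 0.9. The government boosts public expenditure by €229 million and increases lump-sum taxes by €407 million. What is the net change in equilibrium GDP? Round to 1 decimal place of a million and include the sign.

Expenditure multiplier = 1/(1 − MPC) = 1/(1 − 0.9) = 1/0.1 = 10.
ΔG contributes k·ΔG = (+€229 million) / 0.1 = +€2,290 million.
ΔT of +€407 million changes first-round spending by −c·ΔT = −€366.3 million, contributing k·(−c·ΔT) = (−€366.3 million) / 0.1 = −€3,663 million.
Net ΔY = k(ΔG − c·ΔT) = (−€137.3 million) / 0.1 = −€1,373 million.

−€1,373.0 million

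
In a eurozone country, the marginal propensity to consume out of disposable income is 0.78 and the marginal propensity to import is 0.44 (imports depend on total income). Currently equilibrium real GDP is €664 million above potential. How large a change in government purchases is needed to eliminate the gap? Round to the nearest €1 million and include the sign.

−€438 million

Spending multiplier = 1/(1 − c + m) = 1/(1 − 0.78 + 0.44) = 1/0.66 ≈ 1.515.
Need ΔY = −€664 million, so ΔG = ΔY/k = (−€664 million) × 0.66 ≈ −€438 million.
The government should cut government purchases by €438 million.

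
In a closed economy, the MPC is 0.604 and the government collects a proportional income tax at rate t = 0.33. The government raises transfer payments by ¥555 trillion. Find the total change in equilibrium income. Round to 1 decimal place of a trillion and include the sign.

+¥563.1 trillion

The transfer change shifts disposable income by +¥555 trillion, so first-round consumption changes by c·ΔTR = 0.604 × (+¥555 trillion) = +¥335.22 trillion.
Expenditure multiplier = 1/(1 − c(1−t)) = 1/(1 − 0.604×0.67) = 1/0.59532 ≈ 1.68.
The transfer multiplier is c × k ≈ 1.015, so ΔY = k × (c·ΔTR) = (+¥335.22 trillion) / 0.59532 ≈ +¥563.1 trillion.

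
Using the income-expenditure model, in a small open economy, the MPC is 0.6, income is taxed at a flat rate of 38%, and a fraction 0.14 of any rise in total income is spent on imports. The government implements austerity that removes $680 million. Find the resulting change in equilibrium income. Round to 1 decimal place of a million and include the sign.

−$885.4 million

Expenditure multiplier = 1/(1 − c(1−t) + m) = 1/(1 − 0.6×0.62 + 0.14) = 1/0.768 ≈ 1.302.
ΔY = k × ΔG = (−$680 million) / 0.768 ≈ −$885.4 million.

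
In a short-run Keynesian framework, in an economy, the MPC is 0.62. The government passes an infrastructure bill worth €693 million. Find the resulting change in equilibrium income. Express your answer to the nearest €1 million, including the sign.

Government-spending multiplier = 1/(1 − MPC) = 1/(1 − 0.62) = 1/0.38 ≈ 2.632.
ΔY = k × ΔG = (+€693 million) / 0.38 ≈ +€1,824 million.

+€1,824 million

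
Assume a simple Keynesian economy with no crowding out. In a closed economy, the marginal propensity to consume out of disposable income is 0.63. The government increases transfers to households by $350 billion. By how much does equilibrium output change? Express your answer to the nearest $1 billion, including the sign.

+$596 billion

The transfer change shifts disposable income by +$350 billion, so first-round consumption changes by c·ΔTR = 0.63 × (+$350 billion) = +$220.5 billion.
Expenditure multiplier = 1/(1 − MPC) = 1/(1 − 0.63) = 1/0.37 ≈ 2.703.
The transfer multiplier is c × k ≈ 1.703, so ΔY = k × (c·ΔTR) = (+$220.5 billion) / 0.37 ≈ +$596 billion.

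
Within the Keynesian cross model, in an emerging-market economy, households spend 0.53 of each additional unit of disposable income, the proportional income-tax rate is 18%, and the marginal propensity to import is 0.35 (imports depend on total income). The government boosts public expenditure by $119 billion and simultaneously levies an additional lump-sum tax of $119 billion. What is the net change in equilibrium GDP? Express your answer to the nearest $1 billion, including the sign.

+$61 billion

Expenditure multiplier = 1/(1 − c(1−t) + m) = 1/(1 − 0.53×0.82 + 0.35) = 1/0.9154 ≈ 1.092.
ΔG contributes k·ΔG = (+$119 billion) / 0.9154 ≈ +$130 billion.
ΔT of +$119 billion changes first-round spending by −c·ΔT = −$63.07 billion, contributing k·(−c·ΔT) = (−$63.07 billion) / 0.9154 ≈ −$68.9 billion.
Net ΔY = k(ΔG − c·ΔT) = (+$55.93 billion) / 0.9154 ≈ +$61 billion.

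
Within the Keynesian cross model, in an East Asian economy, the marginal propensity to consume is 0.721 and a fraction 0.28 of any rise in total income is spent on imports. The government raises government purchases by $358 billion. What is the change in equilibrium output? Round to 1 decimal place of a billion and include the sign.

Spending multiplier = 1/(1 − c + m) = 1/(1 − 0.721 + 0.28) = 1/0.559 ≈ 1.789.
ΔY = k × ΔG = (+$358 billion) / 0.559 ≈ +$640.4 billion.

+$640.4 billion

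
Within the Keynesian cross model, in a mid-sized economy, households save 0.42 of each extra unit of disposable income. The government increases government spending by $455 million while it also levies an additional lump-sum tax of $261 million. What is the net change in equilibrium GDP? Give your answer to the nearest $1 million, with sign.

+$723 million

MPC = 1 − MPS = 1 − 0.42 = 0.58.
Expenditure multiplier = 1/(1 − MPC) = 1/(1 − 0.58) = 1/0.42 ≈ 2.381.
ΔG contributes k·ΔG = (+$455 million) / 0.42 ≈ +$1,083.3 million.
ΔT of +$261 million changes first-round spending by −c·ΔT = −$151.38 million, contributing k·(−c·ΔT) = (−$151.38 million) / 0.42 ≈ −$360.4 million.
Net ΔY = k(ΔG − c·ΔT) = (+$303.62 million) / 0.42 ≈ +$723 million.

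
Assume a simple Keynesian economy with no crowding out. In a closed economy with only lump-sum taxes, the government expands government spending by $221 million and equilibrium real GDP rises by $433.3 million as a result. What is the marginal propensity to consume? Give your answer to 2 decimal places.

Implied spending multiplier k = ΔY/ΔG = 433.3/221 ≈ 1.9606.
Since k = 1/(1 − MPC), MPC = 1 − 1/k = 1 − ΔG/ΔY = 1 − 221/433.3 ≈ 0.49.

0.49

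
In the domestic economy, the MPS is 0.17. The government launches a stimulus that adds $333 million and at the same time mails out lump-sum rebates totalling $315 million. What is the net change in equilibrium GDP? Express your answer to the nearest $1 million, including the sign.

MPC = 1 − MPS = 1 − 0.17 = 0.83.
Expenditure multiplier = 1/(1 − MPC) = 1/(1 − 0.83) = 1/0.17 ≈ 5.882.
ΔG contributes k·ΔG = (+$333 million) / 0.17 ≈ +$1,958.8 million.
ΔT of −$315 million changes first-round spending by −c·ΔT = +$261.45 million, contributing k·(−c·ΔT) = (+$261.45 million) / 0.17 ≈ +$1,537.9 million.
Net ΔY = k(ΔG − c·ΔT) = (+$594.45 million) / 0.17 ≈ +$3,497 million.

+$3,497 million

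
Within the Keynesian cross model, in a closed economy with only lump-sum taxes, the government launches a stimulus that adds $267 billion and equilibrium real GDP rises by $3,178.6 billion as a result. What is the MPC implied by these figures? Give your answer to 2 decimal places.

Implied spending multiplier k = ΔY/ΔG = 3,178.6/267 ≈ 11.9049.
Since k = 1/(1 − MPC), MPC = 1 − 1/k = 1 − ΔG/ΔY = 1 − 267/3,178.6 ≈ 0.92.

0.92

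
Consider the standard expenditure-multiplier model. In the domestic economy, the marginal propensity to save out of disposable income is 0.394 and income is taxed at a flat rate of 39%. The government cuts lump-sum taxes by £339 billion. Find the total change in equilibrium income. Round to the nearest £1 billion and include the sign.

+£326 billion

MPC = 1 − MPS = 1 − 0.394 = 0.606.
A lump-sum tax change of −£339 billion shifts disposable income by +£339 billion; first-round consumption changes by −c × ΔT = −0.606 × (−£339 billion) = +£205.434 billion.
Expenditure multiplier = 1/(1 − c(1−t)) = 1/(1 − 0.606×0.61) = 1/0.63034 ≈ 1.586.
The tax multiplier is −c × k ≈ −0.961, so ΔY = k × (−c·ΔT) = (+£205.434 billion) / 0.63034 ≈ +£326 billion.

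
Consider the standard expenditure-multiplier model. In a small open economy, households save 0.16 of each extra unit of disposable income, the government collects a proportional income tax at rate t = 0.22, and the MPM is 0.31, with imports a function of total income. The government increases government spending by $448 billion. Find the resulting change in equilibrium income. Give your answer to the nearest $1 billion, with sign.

+$684 billion

MPC = 1 − MPS = 1 − 0.16 = 0.84.
Expenditure multiplier = 1/(1 − c(1−t) + m) = 1/(1 − 0.84×0.78 + 0.31) = 1/0.6548 ≈ 1.527.
ΔY = k × ΔG = (+$448 billion) / 0.6548 ≈ +$684 billion.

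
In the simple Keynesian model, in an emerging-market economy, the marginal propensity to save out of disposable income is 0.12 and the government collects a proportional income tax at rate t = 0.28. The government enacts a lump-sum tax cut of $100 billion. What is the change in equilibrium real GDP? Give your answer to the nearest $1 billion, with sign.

+$240 billion

MPC = 1 − MPS = 1 − 0.12 = 0.88.
A lump-sum tax change of −$100 billion shifts disposable income by +$100 billion; first-round consumption changes by −c × ΔT = −0.88 × (−$100 billion) = +$88 billion.
Expenditure multiplier = 1/(1 − c(1−t)) = 1/(1 − 0.88×0.72) = 1/0.3664 ≈ 2.729.
The tax multiplier is −c × k ≈ −2.402, so ΔY = k × (−c·ΔT) = (+$88 billion) / 0.3664 ≈ +$240 billion.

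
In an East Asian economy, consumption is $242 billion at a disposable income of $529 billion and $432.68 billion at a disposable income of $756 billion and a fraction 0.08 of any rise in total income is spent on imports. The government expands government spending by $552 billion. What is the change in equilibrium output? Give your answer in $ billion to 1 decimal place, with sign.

MPC = ΔC/ΔYd = (432.68 − 242)/(756 − 529) = 190.68/227 = 0.84.
Spending multiplier = 1/(1 − c + m) = 1/(1 − 0.84 + 0.08) = 1/0.24 ≈ 4.167.
ΔY = k × ΔG = (+$552 billion) / 0.24 = +$2,300 billion.

+$2,300.0 billion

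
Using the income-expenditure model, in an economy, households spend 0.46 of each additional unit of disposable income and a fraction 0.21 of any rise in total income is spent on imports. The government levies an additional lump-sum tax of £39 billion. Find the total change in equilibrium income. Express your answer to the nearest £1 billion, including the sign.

−£24 billion

A lump-sum tax change of +£39 billion shifts disposable income by −£39 billion; first-round consumption changes by −c × ΔT = −0.46 × (+£39 billion) = −£17.94 billion.
Expenditure multiplier = 1/(1 − c + m) = 1/(1 − 0.46 + 0.21) = 1/0.75 ≈ 1.333.
The tax multiplier is −c × k ≈ −0.613, so ΔY = k × (−c·ΔT) = (−£17.94 billion) / 0.75 ≈ −£24 billion.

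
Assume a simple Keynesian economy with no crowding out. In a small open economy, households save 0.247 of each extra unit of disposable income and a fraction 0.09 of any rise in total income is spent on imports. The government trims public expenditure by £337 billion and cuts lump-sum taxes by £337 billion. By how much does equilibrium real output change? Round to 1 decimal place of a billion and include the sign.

MPC = 1 − MPS = 1 − 0.247 = 0.753.
Expenditure multiplier = 1/(1 − c + m) = 1/(1 − 0.753 + 0.09) = 1/0.337 ≈ 2.967.
ΔG contributes k·ΔG = (−£337 billion) / 0.337 = −£1,000 billion.
ΔT of −£337 billion changes first-round spending by −c·ΔT = +£253.761 billion, contributing k·(−c·ΔT) = (+£253.761 billion) / 0.337 = +£753 billion.
Net ΔY = k(ΔG − c·ΔT) = (−£83.239 billion) / 0.337 = −£247 billion.

−£247.0 billion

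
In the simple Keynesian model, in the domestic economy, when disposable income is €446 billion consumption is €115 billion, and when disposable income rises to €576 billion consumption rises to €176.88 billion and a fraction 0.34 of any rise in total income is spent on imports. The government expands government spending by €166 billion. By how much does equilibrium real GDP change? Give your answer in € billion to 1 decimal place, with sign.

+€192.1 billion

MPC = ΔC/ΔYd = (176.88 − 115)/(576 − 446) = 61.88/130 = 0.476.
Spending multiplier = 1/(1 − c + m) = 1/(1 − 0.476 + 0.34) = 1/0.864 ≈ 1.157.
ΔY = k × ΔG = (+€166 billion) / 0.864 ≈ +€192.1 billion.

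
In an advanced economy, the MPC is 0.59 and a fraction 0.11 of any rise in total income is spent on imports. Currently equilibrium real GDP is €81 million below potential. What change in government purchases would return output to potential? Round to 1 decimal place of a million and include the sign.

Spending multiplier = 1/(1 − c + m) = 1/(1 − 0.59 + 0.11) = 1/0.52 ≈ 1.923.
Need ΔY = +€81 million, so ΔG = ΔY/k = (+€81 million) × 0.52 ≈ +€42.1 million.
The government should increase government purchases by €42.1 million.

+€42.1 million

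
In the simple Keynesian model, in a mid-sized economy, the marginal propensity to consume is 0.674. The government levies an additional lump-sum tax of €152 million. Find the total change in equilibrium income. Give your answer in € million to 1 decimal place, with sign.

−€314.3 million

A lump-sum tax change of +€152 million shifts disposable income by −€152 million; first-round consumption changes by −c × ΔT = −0.674 × (+€152 million) = −€102.448 million.
Expenditure multiplier = 1/(1 − MPC) = 1/(1 − 0.674) = 1/0.326 ≈ 3.067.
The tax multiplier is −c × k ≈ −2.067, so ΔY = k × (−c·ΔT) = (−€102.448 million) / 0.326 ≈ −€314.3 million.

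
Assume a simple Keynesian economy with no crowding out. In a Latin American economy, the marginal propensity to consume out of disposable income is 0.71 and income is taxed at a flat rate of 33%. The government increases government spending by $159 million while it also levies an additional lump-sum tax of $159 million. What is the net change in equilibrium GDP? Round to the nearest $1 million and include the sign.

+$88 million

Expenditure multiplier = 1/(1 − c(1−t)) = 1/(1 − 0.71×0.67) = 1/0.5243 ≈ 1.907.
ΔG contributes k·ΔG = (+$159 million) / 0.5243 ≈ +$303.3 million.
ΔT of +$159 million changes first-round spending by −c·ΔT = −$112.89 million, contributing k·(−c·ΔT) = (−$112.89 million) / 0.5243 ≈ −$215.3 million.
Net ΔY = k(ΔG − c·ΔT) = (+$46.11 million) / 0.5243 ≈ +$88 million.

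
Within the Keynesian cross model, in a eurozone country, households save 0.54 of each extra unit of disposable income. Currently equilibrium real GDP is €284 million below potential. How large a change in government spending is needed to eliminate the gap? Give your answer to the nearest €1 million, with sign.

MPC = 1 − MPS = 1 − 0.54 = 0.46.
Spending multiplier = 1/(1 − MPC) = 1/(1 − 0.46) = 1/0.54 ≈ 1.852.
Need ΔY = +€284 million, so ΔG = ΔY/k = (+€284 million) × 0.54 ≈ +€153 million.
The government should increase government spending by €153 million.

+€153 million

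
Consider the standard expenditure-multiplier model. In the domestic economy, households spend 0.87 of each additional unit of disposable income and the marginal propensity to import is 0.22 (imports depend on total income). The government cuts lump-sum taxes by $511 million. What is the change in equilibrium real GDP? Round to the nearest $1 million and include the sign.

A lump-sum tax change of −$511 million shifts disposable income by +$511 million; first-round consumption changes by −c × ΔT = −0.87 × (−$511 million) = +$444.57 million.
Expenditure multiplier = 1/(1 − c + m) = 1/(1 − 0.87 + 0.22) = 1/0.35 ≈ 2.857.
The tax multiplier is −c × k ≈ −2.486, so ΔY = k × (−c·ΔT) = (+$444.57 million) / 0.35 ≈ +$1,270 million.

+$1,270 million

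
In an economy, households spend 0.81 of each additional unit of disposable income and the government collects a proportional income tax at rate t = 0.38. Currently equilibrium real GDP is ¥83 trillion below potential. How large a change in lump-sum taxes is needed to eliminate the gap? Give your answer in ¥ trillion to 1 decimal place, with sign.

Spending multiplier = 1/(1 − c(1−t)) = 1/(1 − 0.81×0.62) = 1/0.4978 ≈ 2.009.
Tax multiplier = −c·k = −0.81/0.4978 ≈ −1.627. Need ΔY = +¥83 trillion, so ΔT = ΔY/(−c·k) = −(+¥83 trillion) × 0.4978 / 0.81 ≈ −¥51 trillion.
The government should cut lump-sum taxes by ¥51 trillion.

−¥51.0 trillion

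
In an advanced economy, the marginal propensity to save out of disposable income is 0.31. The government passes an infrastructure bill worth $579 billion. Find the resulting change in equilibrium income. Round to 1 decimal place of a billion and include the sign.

+$1,867.7 billion

MPC = 1 − MPS = 1 − 0.31 = 0.69.
Government-spending multiplier = 1/(1 − MPC) = 1/(1 − 0.69) = 1/0.31 ≈ 3.226.
ΔY = k × ΔG = (+$579 billion) / 0.31 ≈ +$1,867.7 billion.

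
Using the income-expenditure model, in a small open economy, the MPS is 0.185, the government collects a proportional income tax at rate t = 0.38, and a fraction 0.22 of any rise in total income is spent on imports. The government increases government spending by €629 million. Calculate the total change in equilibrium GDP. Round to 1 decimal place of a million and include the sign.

+€880.1 million

MPC = 1 − MPS = 1 − 0.185 = 0.815.
Spending multiplier = 1/(1 − c(1−t) + m) = 1/(1 − 0.815×0.62 + 0.22) = 1/0.7147 ≈ 1.399.
ΔY = k × ΔG = (+€629 million) / 0.7147 ≈ +€880.1 million.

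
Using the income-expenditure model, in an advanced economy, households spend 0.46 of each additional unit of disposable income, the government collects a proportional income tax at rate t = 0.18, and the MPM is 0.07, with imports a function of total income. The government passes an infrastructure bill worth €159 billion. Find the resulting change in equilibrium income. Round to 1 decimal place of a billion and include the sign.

+€229.5 billion

Spending multiplier = 1/(1 − c(1−t) + m) = 1/(1 − 0.46×0.82 + 0.07) = 1/0.6928 ≈ 1.443.
ΔY = k × ΔG = (+€159 billion) / 0.6928 ≈ +€229.5 billion.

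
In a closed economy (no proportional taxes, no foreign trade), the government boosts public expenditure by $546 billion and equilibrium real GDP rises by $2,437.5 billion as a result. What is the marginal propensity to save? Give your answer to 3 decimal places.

Implied spending multiplier k = ΔY/ΔG = 2,437.5/546 ≈ 4.4643.
Since k = 1/(1 − MPC), MPC = 1 − 1/k = 1 − ΔG/ΔY = 1 − 546/2,437.5 = 0.776.
MPS = 1 − MPC = 0.224.

0.224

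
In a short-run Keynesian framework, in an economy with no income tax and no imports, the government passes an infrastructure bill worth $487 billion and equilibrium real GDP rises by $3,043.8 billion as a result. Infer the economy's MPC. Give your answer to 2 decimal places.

0.84

Implied spending multiplier k = ΔY/ΔG = 3,043.8/487 ≈ 6.2501.
Since k = 1/(1 − MPC), MPC = 1 − 1/k = 1 − ΔG/ΔY = 1 − 487/3,043.8 ≈ 0.84.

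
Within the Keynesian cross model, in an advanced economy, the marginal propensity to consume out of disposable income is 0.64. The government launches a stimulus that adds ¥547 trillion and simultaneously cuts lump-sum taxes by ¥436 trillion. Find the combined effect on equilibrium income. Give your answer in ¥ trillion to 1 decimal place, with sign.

+¥2,294.6 trillion

Expenditure multiplier = 1/(1 − MPC) = 1/(1 − 0.64) = 1/0.36 ≈ 2.778.
ΔG contributes k·ΔG = (+¥547 trillion) / 0.36 ≈ +¥1,519.4 trillion.
ΔT of −¥436 trillion changes first-round spending by −c·ΔT = +¥279.04 trillion, contributing k·(−c·ΔT) = (+¥279.04 trillion) / 0.36 ≈ +¥775.1 trillion.
Net ΔY = k(ΔG − c·ΔT) = (+¥826.04 trillion) / 0.36 ≈ +¥2,294.6 trillion.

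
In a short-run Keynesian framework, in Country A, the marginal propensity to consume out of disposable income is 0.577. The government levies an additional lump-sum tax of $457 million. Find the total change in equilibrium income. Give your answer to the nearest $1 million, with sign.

−$623 million

A lump-sum tax change of +$457 million shifts disposable income by −$457 million; first-round consumption changes by −c × ΔT = −0.577 × (+$457 million) = −$263.689 million.
Expenditure multiplier = 1/(1 − MPC) = 1/(1 − 0.577) = 1/0.423 ≈ 2.364.
The tax multiplier is −c × k ≈ −1.364, so ΔY = k × (−c·ΔT) = (−$263.689 million) / 0.423 ≈ −$623 million.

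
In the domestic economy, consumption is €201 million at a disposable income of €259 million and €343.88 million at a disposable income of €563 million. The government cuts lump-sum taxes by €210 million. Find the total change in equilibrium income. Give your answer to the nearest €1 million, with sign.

+€186 million

MPC = ΔC/ΔYd = (343.88 − 201)/(563 − 259) = 142.88/304 = 0.47.
A lump-sum tax change of −€210 million shifts disposable income by +€210 million; first-round consumption changes by −c × ΔT = −0.47 × (−€210 million) = +€98.7 million.
Expenditure multiplier = 1/(1 − MPC) = 1/(1 − 0.47) = 1/0.53 ≈ 1.887.
The tax multiplier is −c × k ≈ −0.887, so ΔY = k × (−c·ΔT) = (+€98.7 million) / 0.53 ≈ +€186 million.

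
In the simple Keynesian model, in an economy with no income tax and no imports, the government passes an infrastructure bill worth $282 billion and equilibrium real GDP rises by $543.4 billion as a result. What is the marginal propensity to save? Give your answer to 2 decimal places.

Implied spending multiplier k = ΔY/ΔG = 543.4/282 ≈ 1.927.
Since k = 1/(1 − MPC), MPC = 1 − 1/k = 1 − ΔG/ΔY = 1 − 282/543.4 ≈ 0.48.
MPS = 1 − MPC = 0.52.

0.52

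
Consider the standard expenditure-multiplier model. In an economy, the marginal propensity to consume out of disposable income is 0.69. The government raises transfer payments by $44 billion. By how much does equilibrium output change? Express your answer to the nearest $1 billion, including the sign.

+$98 billion

The transfer change shifts disposable income by +$44 billion, so first-round consumption changes by c·ΔTR = 0.69 × (+$44 billion) = +$30.36 billion.
Expenditure multiplier = 1/(1 − MPC) = 1/(1 − 0.69) = 1/0.31 ≈ 3.226.
The transfer multiplier is c × k ≈ 2.226, so ΔY = k × (c·ΔTR) = (+$30.36 billion) / 0.31 ≈ +$98 billion.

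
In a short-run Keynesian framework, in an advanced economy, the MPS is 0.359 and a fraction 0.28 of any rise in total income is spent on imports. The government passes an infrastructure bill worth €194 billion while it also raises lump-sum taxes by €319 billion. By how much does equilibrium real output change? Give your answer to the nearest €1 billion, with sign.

MPC = 1 − MPS = 1 − 0.359 = 0.641.
Expenditure multiplier = 1/(1 − c + m) = 1/(1 − 0.641 + 0.28) = 1/0.639 ≈ 1.565.
ΔG contributes k·ΔG = (+€194 billion) / 0.639 ≈ +€303.6 billion.
ΔT of +€319 billion changes first-round spending by −c·ΔT = −€204.479 billion, contributing k·(−c·ΔT) = (−€204.479 billion) / 0.639 ≈ −€320 billion.
Net ΔY = k(ΔG − c·ΔT) = (−€10.479 billion) / 0.639 ≈ −€16 billion.

−€16 billion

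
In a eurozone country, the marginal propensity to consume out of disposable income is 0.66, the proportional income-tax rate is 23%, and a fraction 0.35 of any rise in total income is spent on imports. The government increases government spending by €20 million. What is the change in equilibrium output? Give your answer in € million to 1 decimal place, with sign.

+€23.8 million

Expenditure multiplier = 1/(1 − c(1−t) + m) = 1/(1 − 0.66×0.77 + 0.35) = 1/0.8418 ≈ 1.188.
ΔY = k × ΔG = (+€20 million) / 0.8418 ≈ +€23.8 million.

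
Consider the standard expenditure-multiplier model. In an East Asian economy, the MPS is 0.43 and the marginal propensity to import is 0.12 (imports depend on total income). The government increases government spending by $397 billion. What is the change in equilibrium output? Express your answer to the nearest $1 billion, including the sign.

MPC = 1 − MPS = 1 − 0.43 = 0.57.
Spending multiplier = 1/(1 − c + m) = 1/(1 − 0.57 + 0.12) = 1/0.55 ≈ 1.818.
ΔY = k × ΔG = (+$397 billion) / 0.55 ≈ +$722 billion.

+$722 billion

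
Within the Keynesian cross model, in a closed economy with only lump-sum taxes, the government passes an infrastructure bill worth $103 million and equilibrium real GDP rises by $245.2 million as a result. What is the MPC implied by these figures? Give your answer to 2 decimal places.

Implied spending multiplier k = ΔY/ΔG = 245.2/103 ≈ 2.3806.
Since k = 1/(1 − MPC), MPC = 1 − 1/k = 1 − ΔG/ΔY = 1 − 103/245.2 ≈ 0.58.

0.58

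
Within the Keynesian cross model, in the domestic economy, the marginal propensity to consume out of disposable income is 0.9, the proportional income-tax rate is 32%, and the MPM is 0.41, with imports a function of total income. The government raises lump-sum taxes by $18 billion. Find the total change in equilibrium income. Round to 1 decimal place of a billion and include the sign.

−$20.3 billion

A lump-sum tax change of +$18 billion shifts disposable income by −$18 billion; first-round consumption changes by −c × ΔT = −0.9 × (+$18 billion) = −$16.2 billion.
Expenditure multiplier = 1/(1 − c(1−t) + m) = 1/(1 − 0.9×0.68 + 0.41) = 1/0.798 ≈ 1.253.
The tax multiplier is −c × k ≈ −1.128, so ΔY = k × (−c·ΔT) = (−$16.2 billion) / 0.798 ≈ −$20.3 billion.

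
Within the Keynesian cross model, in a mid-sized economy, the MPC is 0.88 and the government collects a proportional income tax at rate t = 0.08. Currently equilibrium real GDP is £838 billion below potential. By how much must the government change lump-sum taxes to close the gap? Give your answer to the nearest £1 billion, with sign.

Spending multiplier = 1/(1 − c(1−t)) = 1/(1 − 0.88×0.92) = 1/0.1904 ≈ 5.252.
Tax multiplier = −c·k = −0.88/0.1904 ≈ −4.622. Need ΔY = +£838 billion, so ΔT = ΔY/(−c·k) = −(+£838 billion) × 0.1904 / 0.88 ≈ −£181 billion.
The government should cut lump-sum taxes by £181 billion.

−£181 billion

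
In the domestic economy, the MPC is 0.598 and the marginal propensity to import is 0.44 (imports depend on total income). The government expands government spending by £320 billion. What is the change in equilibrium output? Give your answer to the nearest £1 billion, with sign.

Government-spending multiplier = 1/(1 − c + m) = 1/(1 − 0.598 + 0.44) = 1/0.842 ≈ 1.188.
ΔY = k × ΔG = (+£320 billion) / 0.842 ≈ +£380 billion.

+£380 billion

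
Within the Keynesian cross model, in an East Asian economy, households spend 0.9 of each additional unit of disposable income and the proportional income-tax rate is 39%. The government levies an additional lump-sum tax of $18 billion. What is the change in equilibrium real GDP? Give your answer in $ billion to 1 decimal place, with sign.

−$35.9 billion

A lump-sum tax change of +$18 billion shifts disposable income by −$18 billion; first-round consumption changes by −c × ΔT = −0.9 × (+$18 billion) = −$16.2 billion.
Expenditure multiplier = 1/(1 − c(1−t)) = 1/(1 − 0.9×0.61) = 1/0.451 ≈ 2.217.
The tax multiplier is −c × k ≈ −1.996, so ΔY = k × (−c·ΔT) = (−$16.2 billion) / 0.451 ≈ −$35.9 billion.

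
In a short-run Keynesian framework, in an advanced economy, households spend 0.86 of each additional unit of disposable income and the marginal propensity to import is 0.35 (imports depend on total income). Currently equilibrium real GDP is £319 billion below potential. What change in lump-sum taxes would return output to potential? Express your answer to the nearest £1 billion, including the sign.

−£182 billion

Spending multiplier = 1/(1 − c + m) = 1/(1 − 0.86 + 0.35) = 1/0.49 ≈ 2.041.
Tax multiplier = −c·k = −0.86/0.49 ≈ −1.755. Need ΔY = +£319 billion, so ΔT = ΔY/(−c·k) = −(+£319 billion) × 0.49 / 0.86 ≈ −£182 billion.
The government should cut lump-sum taxes by £182 billion.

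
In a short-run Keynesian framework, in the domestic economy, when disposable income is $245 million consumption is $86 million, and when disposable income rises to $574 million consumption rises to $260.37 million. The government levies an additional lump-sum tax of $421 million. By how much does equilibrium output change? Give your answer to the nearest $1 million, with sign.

MPC = ΔC/ΔYd = (260.37 − 86)/(574 − 245) = 174.37/329 = 0.53.
A lump-sum tax change of +$421 million shifts disposable income by −$421 million; first-round consumption changes by −c × ΔT = −0.53 × (+$421 million) = −$223.13 million.
Expenditure multiplier = 1/(1 − MPC) = 1/(1 − 0.53) = 1/0.47 ≈ 2.128.
The tax multiplier is −c × k ≈ −1.128, so ΔY = k × (−c·ΔT) = (−$223.13 million) / 0.47 ≈ −$475 million.

−$475 million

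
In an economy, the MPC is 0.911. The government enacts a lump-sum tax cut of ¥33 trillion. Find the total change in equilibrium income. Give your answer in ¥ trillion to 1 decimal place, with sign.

A lump-sum tax change of −¥33 trillion shifts disposable income by +¥33 trillion; first-round consumption changes by −c × ΔT = −0.911 × (−¥33 trillion) = +¥30.063 trillion.
Expenditure multiplier = 1/(1 − MPC) = 1/(1 − 0.911) = 1/0.089 ≈ 11.236.
The tax multiplier is −c × k ≈ −10.236, so ΔY = k × (−c·ΔT) = (+¥30.063 trillion) / 0.089 ≈ +¥337.8 trillion.

+¥337.8 trillion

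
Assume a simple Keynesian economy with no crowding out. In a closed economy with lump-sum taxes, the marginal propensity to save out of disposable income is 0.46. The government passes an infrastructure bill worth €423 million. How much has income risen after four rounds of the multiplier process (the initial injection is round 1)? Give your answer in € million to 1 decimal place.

MPC = 1 − MPS = 1 − 0.46 = 0.54.
Round 1 adds ΔG = €423 million; each later round is MPC = 0.54 times the previous.
After 4 rounds: 423 + 228.42 + 123.3468 + 66.607272 = ΔG·(1 − c^4)/(1 − c) = 423 × (1 − 0.08503056)/0.46 ≈ €841.4 million.

€841.4 million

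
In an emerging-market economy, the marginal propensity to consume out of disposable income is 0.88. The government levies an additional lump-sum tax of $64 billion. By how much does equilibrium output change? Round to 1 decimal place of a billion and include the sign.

A lump-sum tax change of +$64 billion shifts disposable income by −$64 billion; first-round consumption changes by −c × ΔT = −0.88 × (+$64 billion) = −$56.32 billion.
Expenditure multiplier = 1/(1 − MPC) = 1/(1 − 0.88) = 1/0.12 ≈ 8.333.
The tax multiplier is −c × k ≈ −7.333, so ΔY = k × (−c·ΔT) = (−$56.32 billion) / 0.12 ≈ −$469.3 billion.

−$469.3 billion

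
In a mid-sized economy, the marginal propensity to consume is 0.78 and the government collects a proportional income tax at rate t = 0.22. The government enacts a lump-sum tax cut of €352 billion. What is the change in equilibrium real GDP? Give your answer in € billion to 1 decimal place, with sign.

A lump-sum tax change of −€352 billion shifts disposable income by +€352 billion; first-round consumption changes by −c × ΔT = −0.78 × (−€352 billion) = +€274.56 billion.
Expenditure multiplier = 1/(1 − c(1−t)) = 1/(1 − 0.78×0.78) = 1/0.3916 ≈ 2.554.
The tax multiplier is −c × k ≈ −1.992, so ΔY = k × (−c·ΔT) = (+€274.56 billion) / 0.3916 ≈ +€701.1 billion.

+€701.1 billion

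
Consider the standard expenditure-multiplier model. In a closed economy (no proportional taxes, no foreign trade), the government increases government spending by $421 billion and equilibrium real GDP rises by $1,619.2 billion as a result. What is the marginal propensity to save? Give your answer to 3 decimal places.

Implied spending multiplier k = ΔY/ΔG = 1,619.2/421 ≈ 3.8461.
Since k = 1/(1 − MPC), MPC = 1 − 1/k = 1 − ΔG/ΔY = 1 − 421/1,619.2 ≈ 0.740.
MPS = 1 − MPC = 0.260.

0.260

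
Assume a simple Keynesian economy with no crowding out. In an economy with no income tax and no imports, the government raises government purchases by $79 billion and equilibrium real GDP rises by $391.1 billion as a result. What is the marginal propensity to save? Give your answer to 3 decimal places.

0.202

Implied spending multiplier k = ΔY/ΔG = 391.1/79 ≈ 4.9506.
Since k = 1/(1 − MPC), MPC = 1 − 1/k = 1 − ΔG/ΔY = 1 − 79/391.1 ≈ 0.798.
MPS = 1 − MPC = 0.202.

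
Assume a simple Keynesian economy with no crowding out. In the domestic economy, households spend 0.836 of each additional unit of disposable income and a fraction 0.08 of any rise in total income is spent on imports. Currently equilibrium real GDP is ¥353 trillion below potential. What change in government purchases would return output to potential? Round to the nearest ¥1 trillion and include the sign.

+¥86 trillion

Spending multiplier = 1/(1 − c + m) = 1/(1 − 0.836 + 0.08) = 1/0.244 ≈ 4.098.
Need ΔY = +¥353 trillion, so ΔG = ΔY/k = (+¥353 trillion) × 0.244 ≈ +¥86 trillion.
The government should increase government purchases by ¥86 trillion.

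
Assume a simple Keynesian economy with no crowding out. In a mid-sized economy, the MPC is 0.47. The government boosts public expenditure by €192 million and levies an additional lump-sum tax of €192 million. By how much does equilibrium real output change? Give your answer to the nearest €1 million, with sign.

Expenditure multiplier = 1/(1 − MPC) = 1/(1 − 0.47) = 1/0.53 ≈ 1.887.
ΔG contributes k·ΔG = (+€192 million) / 0.53 ≈ +€362.3 million.
ΔT of +€192 million changes first-round spending by −c·ΔT = −€90.24 million, contributing k·(−c·ΔT) = (−€90.24 million) / 0.53 ≈ −€170.3 million.
With ΔG = ΔT and no other leakages, the balanced-budget multiplier is 1, so ΔY = ΔG = +€192 million.

+€192 million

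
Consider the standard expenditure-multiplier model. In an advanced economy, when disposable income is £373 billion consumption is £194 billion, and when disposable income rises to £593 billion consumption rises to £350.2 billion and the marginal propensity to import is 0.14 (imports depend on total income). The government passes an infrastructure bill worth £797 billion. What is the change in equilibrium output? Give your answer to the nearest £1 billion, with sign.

+£1,853 billion

MPC = ΔC/ΔYd = (350.2 − 194)/(593 − 373) = 156.2/220 = 0.71.
Spending multiplier = 1/(1 − c + m) = 1/(1 − 0.71 + 0.14) = 1/0.43 ≈ 2.326.
ΔY = k × ΔG = (+£797 billion) / 0.43 ≈ +£1,853 billion.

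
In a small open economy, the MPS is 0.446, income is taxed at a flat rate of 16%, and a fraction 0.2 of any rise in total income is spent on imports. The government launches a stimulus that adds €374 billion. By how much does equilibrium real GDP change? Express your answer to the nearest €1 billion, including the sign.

+€509 billion

MPC = 1 − MPS = 1 − 0.446 = 0.554.
Spending multiplier = 1/(1 − c(1−t) + m) = 1/(1 − 0.554×0.84 + 0.2) = 1/0.73464 ≈ 1.361.
ΔY = k × ΔG = (+€374 billion) / 0.73464 ≈ +€509 billion.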